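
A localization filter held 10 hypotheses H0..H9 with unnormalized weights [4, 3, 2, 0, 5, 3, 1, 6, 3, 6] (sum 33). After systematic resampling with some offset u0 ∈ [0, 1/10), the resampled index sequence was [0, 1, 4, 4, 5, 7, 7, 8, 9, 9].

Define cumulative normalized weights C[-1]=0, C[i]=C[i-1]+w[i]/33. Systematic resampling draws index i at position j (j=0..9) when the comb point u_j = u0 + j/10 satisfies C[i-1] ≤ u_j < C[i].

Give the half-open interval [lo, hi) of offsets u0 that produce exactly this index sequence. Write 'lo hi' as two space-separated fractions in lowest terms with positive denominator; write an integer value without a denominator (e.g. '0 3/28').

4/55 1/10

C = [4/33, 7/33, 3/11, 3/11, 14/33, 17/33, 6/11, 8/11, 9/11, 1]
j=0 picked index 0: u0 ∈ [0, 4/33)
j=1 picked index 1: u0 ∈ [7/330, 37/330)
j=2 picked index 4: u0 ∈ [4/55, 37/165)
j=3 picked index 4: u0 ∈ [-3/110, 41/330)
j=4 picked index 5: u0 ∈ [4/165, 19/165)
j=5 picked index 7: u0 ∈ [1/22, 5/22)
j=6 picked index 7: u0 ∈ [-3/55, 7/55)
j=7 picked index 8: u0 ∈ [3/110, 13/110)
j=8 picked index 9: u0 ∈ [1/55, 1/5)
j=9 picked index 9: u0 ∈ [-9/110, 1/10)
intersection: [4/55, 1/10)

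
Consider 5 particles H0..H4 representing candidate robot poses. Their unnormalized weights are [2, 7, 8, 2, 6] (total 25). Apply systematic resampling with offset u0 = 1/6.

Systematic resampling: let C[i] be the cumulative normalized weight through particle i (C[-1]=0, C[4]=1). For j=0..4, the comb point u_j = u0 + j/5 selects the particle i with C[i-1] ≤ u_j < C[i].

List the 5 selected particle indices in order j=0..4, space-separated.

1 2 2 4 4

C = [2/25, 9/25, 17/25, 19/25, 1]
j=0: u_0=1/6 ∈ [2/25, 9/25) → index 1
j=1: u_1=11/30 ∈ [9/25, 17/25) → index 2
j=2: u_2=17/30 ∈ [9/25, 17/25) → index 2
j=3: u_3=23/30 ∈ [19/25, 1) → index 4
j=4: u_4=29/30 ∈ [19/25, 1) → index 4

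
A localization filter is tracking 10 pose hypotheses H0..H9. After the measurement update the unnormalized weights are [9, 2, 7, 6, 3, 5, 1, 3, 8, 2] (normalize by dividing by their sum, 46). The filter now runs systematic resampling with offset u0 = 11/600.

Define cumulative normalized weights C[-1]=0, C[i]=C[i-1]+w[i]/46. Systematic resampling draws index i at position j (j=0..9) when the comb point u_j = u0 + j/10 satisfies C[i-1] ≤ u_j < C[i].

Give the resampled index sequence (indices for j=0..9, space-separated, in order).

C = [9/46, 11/46, 9/23, 12/23, 27/46, 16/23, 33/46, 18/23, 22/23, 1]
j=0: u_0=11/600 ∈ [0, 9/46) → index 0
j=1: u_1=71/600 ∈ [0, 9/46) → index 0
j=2: u_2=131/600 ∈ [9/46, 11/46) → index 1
j=3: u_3=191/600 ∈ [11/46, 9/23) → index 2
j=4: u_4=251/600 ∈ [9/23, 12/23) → index 3
j=5: u_5=311/600 ∈ [9/23, 12/23) → index 3
j=6: u_6=371/600 ∈ [27/46, 16/23) → index 5
j=7: u_7=431/600 ∈ [33/46, 18/23) → index 7
j=8: u_8=491/600 ∈ [18/23, 22/23) → index 8
j=9: u_9=551/600 ∈ [18/23, 22/23) → index 8

0 0 1 2 3 3 5 7 8 8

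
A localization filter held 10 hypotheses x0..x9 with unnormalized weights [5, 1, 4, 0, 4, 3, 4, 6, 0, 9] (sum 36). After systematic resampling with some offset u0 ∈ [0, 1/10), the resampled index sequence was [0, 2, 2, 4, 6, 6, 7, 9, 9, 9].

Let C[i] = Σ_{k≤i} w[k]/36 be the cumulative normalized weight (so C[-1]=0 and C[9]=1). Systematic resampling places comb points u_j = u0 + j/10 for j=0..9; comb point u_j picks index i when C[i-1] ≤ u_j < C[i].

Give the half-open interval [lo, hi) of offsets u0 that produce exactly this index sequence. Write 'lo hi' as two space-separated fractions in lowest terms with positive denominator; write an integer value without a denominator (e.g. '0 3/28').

C = [5/36, 1/6, 5/18, 5/18, 7/18, 17/36, 7/12, 3/4, 3/4, 1]
j=0 picked index 0: u0 ∈ [0, 5/36)
j=1 picked index 2: u0 ∈ [1/15, 8/45)
j=2 picked index 2: u0 ∈ [-1/30, 7/90)
j=3 picked index 4: u0 ∈ [-1/45, 4/45)
j=4 picked index 6: u0 ∈ [13/180, 11/60)
j=5 picked index 6: u0 ∈ [-1/36, 1/12)
j=6 picked index 7: u0 ∈ [-1/60, 3/20)
j=7 picked index 9: u0 ∈ [1/20, 3/10)
j=8 picked index 9: u0 ∈ [-1/20, 1/5)
j=9 picked index 9: u0 ∈ [-3/20, 1/10)
intersection: [13/180, 7/90)

13/180 7/90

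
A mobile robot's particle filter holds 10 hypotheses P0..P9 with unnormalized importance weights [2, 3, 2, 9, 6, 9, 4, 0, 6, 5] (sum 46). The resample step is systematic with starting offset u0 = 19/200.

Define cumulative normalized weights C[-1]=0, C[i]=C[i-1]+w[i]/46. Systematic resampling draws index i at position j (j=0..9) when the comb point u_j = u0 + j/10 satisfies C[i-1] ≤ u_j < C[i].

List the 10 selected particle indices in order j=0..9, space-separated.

1 3 3 4 5 5 6 8 9 9

C = [1/23, 5/46, 7/46, 8/23, 11/23, 31/46, 35/46, 35/46, 41/46, 1]
j=0: u_0=19/200 ∈ [1/23, 5/46) → index 1
j=1: u_1=39/200 ∈ [7/46, 8/23) → index 3
j=2: u_2=59/200 ∈ [7/46, 8/23) → index 3
j=3: u_3=79/200 ∈ [8/23, 11/23) → index 4
j=4: u_4=99/200 ∈ [11/23, 31/46) → index 5
j=5: u_5=119/200 ∈ [11/23, 31/46) → index 5
j=6: u_6=139/200 ∈ [31/46, 35/46) → index 6
j=7: u_7=159/200 ∈ [35/46, 41/46) → index 8
j=8: u_8=179/200 ∈ [41/46, 1) → index 9
j=9: u_9=199/200 ∈ [41/46, 1) → index 9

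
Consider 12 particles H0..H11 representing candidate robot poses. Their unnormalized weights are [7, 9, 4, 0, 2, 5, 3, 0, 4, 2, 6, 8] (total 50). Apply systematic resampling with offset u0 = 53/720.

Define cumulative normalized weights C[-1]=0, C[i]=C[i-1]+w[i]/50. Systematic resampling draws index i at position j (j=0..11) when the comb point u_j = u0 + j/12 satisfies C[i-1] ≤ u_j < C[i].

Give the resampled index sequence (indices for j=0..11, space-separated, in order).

0 1 1 2 4 5 6 8 10 10 11 11

C = [7/50, 8/25, 2/5, 2/5, 11/25, 27/50, 3/5, 3/5, 17/25, 18/25, 21/25, 1]
j=0: u_0=53/720 ∈ [0, 7/50) → index 0
j=1: u_1=113/720 ∈ [7/50, 8/25) → index 1
j=2: u_2=173/720 ∈ [7/50, 8/25) → index 1
j=3: u_3=233/720 ∈ [8/25, 2/5) → index 2
j=4: u_4=293/720 ∈ [2/5, 11/25) → index 4
j=5: u_5=353/720 ∈ [11/25, 27/50) → index 5
j=6: u_6=413/720 ∈ [27/50, 3/5) → index 6
j=7: u_7=473/720 ∈ [3/5, 17/25) → index 8
j=8: u_8=533/720 ∈ [18/25, 21/25) → index 10
j=9: u_9=593/720 ∈ [18/25, 21/25) → index 10
j=10: u_10=653/720 ∈ [21/25, 1) → index 11
j=11: u_11=713/720 ∈ [21/25, 1) → index 11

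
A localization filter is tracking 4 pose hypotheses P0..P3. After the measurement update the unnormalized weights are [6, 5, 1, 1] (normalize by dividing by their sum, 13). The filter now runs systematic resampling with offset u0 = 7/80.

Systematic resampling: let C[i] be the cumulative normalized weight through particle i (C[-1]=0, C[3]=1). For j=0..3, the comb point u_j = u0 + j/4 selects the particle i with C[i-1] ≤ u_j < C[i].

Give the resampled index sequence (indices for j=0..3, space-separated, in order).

0 0 1 1

C = [6/13, 11/13, 12/13, 1]
j=0: u_0=7/80 ∈ [0, 6/13) → index 0
j=1: u_1=27/80 ∈ [0, 6/13) → index 0
j=2: u_2=47/80 ∈ [6/13, 11/13) → index 1
j=3: u_3=67/80 ∈ [6/13, 11/13) → index 1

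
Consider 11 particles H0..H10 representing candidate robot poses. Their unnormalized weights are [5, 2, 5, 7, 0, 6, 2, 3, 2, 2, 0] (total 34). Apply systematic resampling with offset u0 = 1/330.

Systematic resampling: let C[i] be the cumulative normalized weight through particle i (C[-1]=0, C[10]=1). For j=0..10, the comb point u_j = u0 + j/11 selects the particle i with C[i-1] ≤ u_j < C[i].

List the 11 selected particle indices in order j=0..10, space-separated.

C = [5/34, 7/34, 6/17, 19/34, 19/34, 25/34, 27/34, 15/17, 16/17, 1, 1]
j=0: u_0=1/330 ∈ [0, 5/34) → index 0
j=1: u_1=31/330 ∈ [0, 5/34) → index 0
j=2: u_2=61/330 ∈ [5/34, 7/34) → index 1
j=3: u_3=91/330 ∈ [7/34, 6/17) → index 2
j=4: u_4=11/30 ∈ [6/17, 19/34) → index 3
j=5: u_5=151/330 ∈ [6/17, 19/34) → index 3
j=6: u_6=181/330 ∈ [6/17, 19/34) → index 3
j=7: u_7=211/330 ∈ [19/34, 25/34) → index 5
j=8: u_8=241/330 ∈ [19/34, 25/34) → index 5
j=9: u_9=271/330 ∈ [27/34, 15/17) → index 7
j=10: u_10=301/330 ∈ [15/17, 16/17) → index 8

0 0 1 2 3 3 3 5 5 7 8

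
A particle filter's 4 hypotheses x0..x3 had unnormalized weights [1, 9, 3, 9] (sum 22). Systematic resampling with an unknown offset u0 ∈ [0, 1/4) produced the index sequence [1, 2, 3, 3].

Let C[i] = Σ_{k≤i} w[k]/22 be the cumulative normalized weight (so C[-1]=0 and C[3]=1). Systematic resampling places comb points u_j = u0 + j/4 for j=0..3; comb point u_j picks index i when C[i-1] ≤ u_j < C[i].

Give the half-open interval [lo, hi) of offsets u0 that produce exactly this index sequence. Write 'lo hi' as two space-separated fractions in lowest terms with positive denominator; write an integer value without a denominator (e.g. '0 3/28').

9/44 1/4

C = [1/22, 5/11, 13/22, 1]
j=0 picked index 1: u0 ∈ [1/22, 5/11)
j=1 picked index 2: u0 ∈ [9/44, 15/44)
j=2 picked index 3: u0 ∈ [1/11, 1/2)
j=3 picked index 3: u0 ∈ [-7/44, 1/4)
intersection: [9/44, 1/4)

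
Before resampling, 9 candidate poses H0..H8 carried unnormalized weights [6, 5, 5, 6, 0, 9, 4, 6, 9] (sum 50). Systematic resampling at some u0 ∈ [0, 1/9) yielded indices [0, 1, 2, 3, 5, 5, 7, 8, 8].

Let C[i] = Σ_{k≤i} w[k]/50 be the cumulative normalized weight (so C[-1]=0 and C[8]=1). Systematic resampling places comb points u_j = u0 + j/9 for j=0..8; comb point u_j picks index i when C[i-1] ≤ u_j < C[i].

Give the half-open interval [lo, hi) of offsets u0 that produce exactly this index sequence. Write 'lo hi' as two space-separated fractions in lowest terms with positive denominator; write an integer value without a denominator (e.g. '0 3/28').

C = [3/25, 11/50, 8/25, 11/25, 11/25, 31/50, 7/10, 41/50, 1]
j=0 picked index 0: u0 ∈ [0, 3/25)
j=1 picked index 1: u0 ∈ [2/225, 49/450)
j=2 picked index 2: u0 ∈ [-1/450, 22/225)
j=3 picked index 3: u0 ∈ [-1/75, 8/75)
j=4 picked index 5: u0 ∈ [-1/225, 79/450)
j=5 picked index 5: u0 ∈ [-26/225, 29/450)
j=6 picked index 7: u0 ∈ [1/30, 23/150)
j=7 picked index 8: u0 ∈ [19/450, 2/9)
j=8 picked index 8: u0 ∈ [-31/450, 1/9)
intersection: [19/450, 29/450)

19/450 29/450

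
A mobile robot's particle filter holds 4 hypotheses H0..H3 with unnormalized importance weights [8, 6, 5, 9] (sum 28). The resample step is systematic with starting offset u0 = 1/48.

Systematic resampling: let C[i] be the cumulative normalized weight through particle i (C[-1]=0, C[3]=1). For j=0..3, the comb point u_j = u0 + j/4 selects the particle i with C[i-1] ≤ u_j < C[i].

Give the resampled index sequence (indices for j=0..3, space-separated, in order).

C = [2/7, 1/2, 19/28, 1]
j=0: u_0=1/48 ∈ [0, 2/7) → index 0
j=1: u_1=13/48 ∈ [0, 2/7) → index 0
j=2: u_2=25/48 ∈ [1/2, 19/28) → index 2
j=3: u_3=37/48 ∈ [19/28, 1) → index 3

0 0 2 3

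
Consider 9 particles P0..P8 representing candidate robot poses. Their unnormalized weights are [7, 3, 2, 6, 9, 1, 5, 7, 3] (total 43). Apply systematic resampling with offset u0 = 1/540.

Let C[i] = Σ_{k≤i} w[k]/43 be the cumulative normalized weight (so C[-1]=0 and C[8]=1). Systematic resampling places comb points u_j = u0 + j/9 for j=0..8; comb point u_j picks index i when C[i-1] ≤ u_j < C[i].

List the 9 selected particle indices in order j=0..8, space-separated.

0 0 1 3 4 4 6 7 7

C = [7/43, 10/43, 12/43, 18/43, 27/43, 28/43, 33/43, 40/43, 1]
j=0: u_0=1/540 ∈ [0, 7/43) → index 0
j=1: u_1=61/540 ∈ [0, 7/43) → index 0
j=2: u_2=121/540 ∈ [7/43, 10/43) → index 1
j=3: u_3=181/540 ∈ [12/43, 18/43) → index 3
j=4: u_4=241/540 ∈ [18/43, 27/43) → index 4
j=5: u_5=301/540 ∈ [18/43, 27/43) → index 4
j=6: u_6=361/540 ∈ [28/43, 33/43) → index 6
j=7: u_7=421/540 ∈ [33/43, 40/43) → index 7
j=8: u_8=481/540 ∈ [33/43, 40/43) → index 7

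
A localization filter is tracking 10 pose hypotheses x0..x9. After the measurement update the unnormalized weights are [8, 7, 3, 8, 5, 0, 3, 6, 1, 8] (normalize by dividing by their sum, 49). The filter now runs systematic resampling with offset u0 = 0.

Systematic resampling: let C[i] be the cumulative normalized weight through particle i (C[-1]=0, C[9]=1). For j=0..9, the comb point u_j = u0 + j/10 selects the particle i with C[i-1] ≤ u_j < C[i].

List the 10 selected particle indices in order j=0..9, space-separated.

C = [8/49, 15/49, 18/49, 26/49, 31/49, 31/49, 34/49, 40/49, 41/49, 1]
j=0: u_0=0 ∈ [0, 8/49) → index 0
j=1: u_1=1/10 ∈ [0, 8/49) → index 0
j=2: u_2=1/5 ∈ [8/49, 15/49) → index 1
j=3: u_3=3/10 ∈ [8/49, 15/49) → index 1
j=4: u_4=2/5 ∈ [18/49, 26/49) → index 3
j=5: u_5=1/2 ∈ [18/49, 26/49) → index 3
j=6: u_6=3/5 ∈ [26/49, 31/49) → index 4
j=7: u_7=7/10 ∈ [34/49, 40/49) → index 7
j=8: u_8=4/5 ∈ [34/49, 40/49) → index 7
j=9: u_9=9/10 ∈ [41/49, 1) → index 9

0 0 1 1 3 3 4 7 7 9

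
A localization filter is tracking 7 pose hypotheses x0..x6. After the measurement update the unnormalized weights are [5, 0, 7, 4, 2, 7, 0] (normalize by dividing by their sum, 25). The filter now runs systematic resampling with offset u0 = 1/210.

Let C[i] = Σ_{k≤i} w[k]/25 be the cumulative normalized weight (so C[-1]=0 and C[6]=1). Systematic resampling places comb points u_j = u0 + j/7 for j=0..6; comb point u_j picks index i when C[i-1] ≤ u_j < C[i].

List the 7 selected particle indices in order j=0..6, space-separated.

0 0 2 2 3 4 5

C = [1/5, 1/5, 12/25, 16/25, 18/25, 1, 1]
j=0: u_0=1/210 ∈ [0, 1/5) → index 0
j=1: u_1=31/210 ∈ [0, 1/5) → index 0
j=2: u_2=61/210 ∈ [1/5, 12/25) → index 2
j=3: u_3=13/30 ∈ [1/5, 12/25) → index 2
j=4: u_4=121/210 ∈ [12/25, 16/25) → index 3
j=5: u_5=151/210 ∈ [16/25, 18/25) → index 4
j=6: u_6=181/210 ∈ [18/25, 1) → index 5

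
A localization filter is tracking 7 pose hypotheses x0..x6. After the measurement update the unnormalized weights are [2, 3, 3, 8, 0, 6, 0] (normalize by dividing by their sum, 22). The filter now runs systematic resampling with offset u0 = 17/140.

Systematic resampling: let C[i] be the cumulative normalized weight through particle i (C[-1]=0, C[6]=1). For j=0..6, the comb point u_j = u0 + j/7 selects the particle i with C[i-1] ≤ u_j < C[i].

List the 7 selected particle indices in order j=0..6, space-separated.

C = [1/11, 5/22, 4/11, 8/11, 8/11, 1, 1]
j=0: u_0=17/140 ∈ [1/11, 5/22) → index 1
j=1: u_1=37/140 ∈ [5/22, 4/11) → index 2
j=2: u_2=57/140 ∈ [4/11, 8/11) → index 3
j=3: u_3=11/20 ∈ [4/11, 8/11) → index 3
j=4: u_4=97/140 ∈ [4/11, 8/11) → index 3
j=5: u_5=117/140 ∈ [8/11, 1) → index 5
j=6: u_6=137/140 ∈ [8/11, 1) → index 5

1 2 3 3 3 5 5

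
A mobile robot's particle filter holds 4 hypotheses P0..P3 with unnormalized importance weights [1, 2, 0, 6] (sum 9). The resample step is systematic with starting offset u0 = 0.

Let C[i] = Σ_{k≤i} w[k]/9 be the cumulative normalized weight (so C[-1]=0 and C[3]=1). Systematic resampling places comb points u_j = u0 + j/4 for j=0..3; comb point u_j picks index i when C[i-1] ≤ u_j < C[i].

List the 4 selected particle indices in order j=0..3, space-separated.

C = [1/9, 1/3, 1/3, 1]
j=0: u_0=0 ∈ [0, 1/9) → index 0
j=1: u_1=1/4 ∈ [1/9, 1/3) → index 1
j=2: u_2=1/2 ∈ [1/3, 1) → index 3
j=3: u_3=3/4 ∈ [1/3, 1) → index 3

0 1 3 3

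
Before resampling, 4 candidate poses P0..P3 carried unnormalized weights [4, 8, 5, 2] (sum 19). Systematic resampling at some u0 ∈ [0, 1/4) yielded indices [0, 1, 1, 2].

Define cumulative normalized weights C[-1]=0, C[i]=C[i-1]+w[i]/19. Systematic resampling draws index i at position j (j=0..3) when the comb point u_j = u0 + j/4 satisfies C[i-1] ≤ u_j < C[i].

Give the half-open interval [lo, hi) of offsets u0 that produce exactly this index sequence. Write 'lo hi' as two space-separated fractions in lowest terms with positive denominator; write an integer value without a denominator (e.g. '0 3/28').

C = [4/19, 12/19, 17/19, 1]
j=0 picked index 0: u0 ∈ [0, 4/19)
j=1 picked index 1: u0 ∈ [-3/76, 29/76)
j=2 picked index 1: u0 ∈ [-11/38, 5/38)
j=3 picked index 2: u0 ∈ [-9/76, 11/76)
intersection: [0, 5/38)

0 5/38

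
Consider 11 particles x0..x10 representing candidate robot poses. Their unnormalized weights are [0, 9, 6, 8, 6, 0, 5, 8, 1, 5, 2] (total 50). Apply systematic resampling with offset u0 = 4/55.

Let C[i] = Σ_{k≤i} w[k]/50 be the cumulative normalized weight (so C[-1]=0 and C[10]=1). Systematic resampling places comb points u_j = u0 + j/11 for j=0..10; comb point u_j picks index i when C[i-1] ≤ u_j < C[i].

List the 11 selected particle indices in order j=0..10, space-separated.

C = [0, 9/50, 3/10, 23/50, 29/50, 29/50, 17/25, 21/25, 43/50, 24/25, 1]
j=0: u_0=4/55 ∈ [0, 9/50) → index 1
j=1: u_1=9/55 ∈ [0, 9/50) → index 1
j=2: u_2=14/55 ∈ [9/50, 3/10) → index 2
j=3: u_3=19/55 ∈ [3/10, 23/50) → index 3
j=4: u_4=24/55 ∈ [3/10, 23/50) → index 3
j=5: u_5=29/55 ∈ [23/50, 29/50) → index 4
j=6: u_6=34/55 ∈ [29/50, 17/25) → index 6
j=7: u_7=39/55 ∈ [17/25, 21/25) → index 7
j=8: u_8=4/5 ∈ [17/25, 21/25) → index 7
j=9: u_9=49/55 ∈ [43/50, 24/25) → index 9
j=10: u_10=54/55 ∈ [24/25, 1) → index 10

1 1 2 3 3 4 6 7 7 9 10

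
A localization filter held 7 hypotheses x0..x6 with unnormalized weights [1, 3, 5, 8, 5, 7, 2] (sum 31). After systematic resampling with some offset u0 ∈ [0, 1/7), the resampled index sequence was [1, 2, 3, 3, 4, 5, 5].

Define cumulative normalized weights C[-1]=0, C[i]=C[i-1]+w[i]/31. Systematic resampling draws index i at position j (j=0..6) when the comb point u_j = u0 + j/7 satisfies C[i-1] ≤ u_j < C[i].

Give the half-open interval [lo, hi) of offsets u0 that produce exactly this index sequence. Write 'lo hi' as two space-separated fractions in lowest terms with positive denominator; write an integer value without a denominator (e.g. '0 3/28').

1/31 17/217

C = [1/31, 4/31, 9/31, 17/31, 22/31, 29/31, 1]
j=0 picked index 1: u0 ∈ [1/31, 4/31)
j=1 picked index 2: u0 ∈ [-3/217, 32/217)
j=2 picked index 3: u0 ∈ [1/217, 57/217)
j=3 picked index 3: u0 ∈ [-30/217, 26/217)
j=4 picked index 4: u0 ∈ [-5/217, 30/217)
j=5 picked index 5: u0 ∈ [-1/217, 48/217)
j=6 picked index 5: u0 ∈ [-32/217, 17/217)
intersection: [1/31, 17/217)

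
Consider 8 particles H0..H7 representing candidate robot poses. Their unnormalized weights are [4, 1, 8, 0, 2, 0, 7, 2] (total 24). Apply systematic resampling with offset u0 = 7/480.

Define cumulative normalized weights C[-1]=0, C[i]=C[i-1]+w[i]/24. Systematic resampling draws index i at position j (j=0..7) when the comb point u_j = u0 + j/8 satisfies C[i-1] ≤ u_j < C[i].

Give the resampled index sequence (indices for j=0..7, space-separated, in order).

C = [1/6, 5/24, 13/24, 13/24, 5/8, 5/8, 11/12, 1]
j=0: u_0=7/480 ∈ [0, 1/6) → index 0
j=1: u_1=67/480 ∈ [0, 1/6) → index 0
j=2: u_2=127/480 ∈ [5/24, 13/24) → index 2
j=3: u_3=187/480 ∈ [5/24, 13/24) → index 2
j=4: u_4=247/480 ∈ [5/24, 13/24) → index 2
j=5: u_5=307/480 ∈ [5/8, 11/12) → index 6
j=6: u_6=367/480 ∈ [5/8, 11/12) → index 6
j=7: u_7=427/480 ∈ [5/8, 11/12) → index 6

0 0 2 2 2 6 6 6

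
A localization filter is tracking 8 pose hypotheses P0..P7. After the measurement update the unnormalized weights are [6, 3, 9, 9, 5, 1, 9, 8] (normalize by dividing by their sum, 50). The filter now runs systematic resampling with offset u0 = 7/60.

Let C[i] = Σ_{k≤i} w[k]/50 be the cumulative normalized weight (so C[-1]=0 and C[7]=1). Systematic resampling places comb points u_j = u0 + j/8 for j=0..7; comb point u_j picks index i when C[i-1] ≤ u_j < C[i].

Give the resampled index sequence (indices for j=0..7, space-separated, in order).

0 2 3 3 4 6 7 7

C = [3/25, 9/50, 9/25, 27/50, 16/25, 33/50, 21/25, 1]
j=0: u_0=7/60 ∈ [0, 3/25) → index 0
j=1: u_1=29/120 ∈ [9/50, 9/25) → index 2
j=2: u_2=11/30 ∈ [9/25, 27/50) → index 3
j=3: u_3=59/120 ∈ [9/25, 27/50) → index 3
j=4: u_4=37/60 ∈ [27/50, 16/25) → index 4
j=5: u_5=89/120 ∈ [33/50, 21/25) → index 6
j=6: u_6=13/15 ∈ [21/25, 1) → index 7
j=7: u_7=119/120 ∈ [21/25, 1) → index 7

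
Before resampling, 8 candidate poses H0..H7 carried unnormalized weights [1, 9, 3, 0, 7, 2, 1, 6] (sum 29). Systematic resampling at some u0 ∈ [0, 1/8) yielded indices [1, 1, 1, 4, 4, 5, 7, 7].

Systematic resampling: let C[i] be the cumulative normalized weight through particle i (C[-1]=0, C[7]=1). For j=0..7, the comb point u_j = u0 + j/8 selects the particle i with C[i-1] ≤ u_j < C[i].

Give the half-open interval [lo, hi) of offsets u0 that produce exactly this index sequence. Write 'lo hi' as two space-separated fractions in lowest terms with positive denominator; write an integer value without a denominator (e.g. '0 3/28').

C = [1/29, 10/29, 13/29, 13/29, 20/29, 22/29, 23/29, 1]
j=0 picked index 1: u0 ∈ [1/29, 10/29)
j=1 picked index 1: u0 ∈ [-21/232, 51/232)
j=2 picked index 1: u0 ∈ [-25/116, 11/116)
j=3 picked index 4: u0 ∈ [17/232, 73/232)
j=4 picked index 4: u0 ∈ [-3/58, 11/58)
j=5 picked index 5: u0 ∈ [15/232, 31/232)
j=6 picked index 7: u0 ∈ [5/116, 1/4)
j=7 picked index 7: u0 ∈ [-19/232, 1/8)
intersection: [17/232, 11/116)

17/232 11/116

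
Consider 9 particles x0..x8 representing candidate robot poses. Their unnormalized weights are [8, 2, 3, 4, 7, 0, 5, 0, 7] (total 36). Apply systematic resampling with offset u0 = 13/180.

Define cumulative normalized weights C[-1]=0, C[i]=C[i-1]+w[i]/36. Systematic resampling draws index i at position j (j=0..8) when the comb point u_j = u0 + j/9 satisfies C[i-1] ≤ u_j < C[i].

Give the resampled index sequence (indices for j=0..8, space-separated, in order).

C = [2/9, 5/18, 13/36, 17/36, 2/3, 2/3, 29/36, 29/36, 1]
j=0: u_0=13/180 ∈ [0, 2/9) → index 0
j=1: u_1=11/60 ∈ [0, 2/9) → index 0
j=2: u_2=53/180 ∈ [5/18, 13/36) → index 2
j=3: u_3=73/180 ∈ [13/36, 17/36) → index 3
j=4: u_4=31/60 ∈ [17/36, 2/3) → index 4
j=5: u_5=113/180 ∈ [17/36, 2/3) → index 4
j=6: u_6=133/180 ∈ [2/3, 29/36) → index 6
j=7: u_7=17/20 ∈ [29/36, 1) → index 8
j=8: u_8=173/180 ∈ [29/36, 1) → index 8

0 0 2 3 4 4 6 8 8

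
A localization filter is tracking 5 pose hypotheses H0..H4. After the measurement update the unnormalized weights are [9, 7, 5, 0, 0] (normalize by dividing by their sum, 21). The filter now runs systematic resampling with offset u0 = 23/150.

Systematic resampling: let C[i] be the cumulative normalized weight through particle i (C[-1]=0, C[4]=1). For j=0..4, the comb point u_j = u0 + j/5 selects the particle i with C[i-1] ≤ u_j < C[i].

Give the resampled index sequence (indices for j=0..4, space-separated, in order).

0 0 1 1 2

C = [3/7, 16/21, 1, 1, 1]
j=0: u_0=23/150 ∈ [0, 3/7) → index 0
j=1: u_1=53/150 ∈ [0, 3/7) → index 0
j=2: u_2=83/150 ∈ [3/7, 16/21) → index 1
j=3: u_3=113/150 ∈ [3/7, 16/21) → index 1
j=4: u_4=143/150 ∈ [16/21, 1) → index 2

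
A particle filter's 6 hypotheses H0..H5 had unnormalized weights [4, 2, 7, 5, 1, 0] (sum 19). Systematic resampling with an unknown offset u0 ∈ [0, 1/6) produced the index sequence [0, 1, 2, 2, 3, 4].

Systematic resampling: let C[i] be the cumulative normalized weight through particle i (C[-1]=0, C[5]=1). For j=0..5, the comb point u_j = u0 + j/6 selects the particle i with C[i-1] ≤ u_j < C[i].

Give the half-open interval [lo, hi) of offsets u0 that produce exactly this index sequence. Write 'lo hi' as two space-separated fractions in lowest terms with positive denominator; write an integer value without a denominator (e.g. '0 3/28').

C = [4/19, 6/19, 13/19, 18/19, 1, 1]
j=0 picked index 0: u0 ∈ [0, 4/19)
j=1 picked index 1: u0 ∈ [5/114, 17/114)
j=2 picked index 2: u0 ∈ [-1/57, 20/57)
j=3 picked index 2: u0 ∈ [-7/38, 7/38)
j=4 picked index 3: u0 ∈ [1/57, 16/57)
j=5 picked index 4: u0 ∈ [13/114, 1/6)
intersection: [13/114, 17/114)

13/114 17/114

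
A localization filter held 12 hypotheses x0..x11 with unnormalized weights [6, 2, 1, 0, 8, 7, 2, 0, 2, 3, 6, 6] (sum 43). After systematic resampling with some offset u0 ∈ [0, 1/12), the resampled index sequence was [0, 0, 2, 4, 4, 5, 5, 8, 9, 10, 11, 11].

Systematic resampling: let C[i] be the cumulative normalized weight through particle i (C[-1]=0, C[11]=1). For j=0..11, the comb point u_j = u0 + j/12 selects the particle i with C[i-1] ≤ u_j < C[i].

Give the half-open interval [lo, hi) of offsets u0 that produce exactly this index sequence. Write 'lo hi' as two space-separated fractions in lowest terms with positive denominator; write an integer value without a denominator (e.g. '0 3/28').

C = [6/43, 8/43, 9/43, 9/43, 17/43, 24/43, 26/43, 26/43, 28/43, 31/43, 37/43, 1]
j=0 picked index 0: u0 ∈ [0, 6/43)
j=1 picked index 0: u0 ∈ [-1/12, 29/516)
j=2 picked index 2: u0 ∈ [5/258, 11/258)
j=3 picked index 4: u0 ∈ [-7/172, 25/172)
j=4 picked index 4: u0 ∈ [-16/129, 8/129)
j=5 picked index 5: u0 ∈ [-11/516, 73/516)
j=6 picked index 5: u0 ∈ [-9/86, 5/86)
j=7 picked index 8: u0 ∈ [11/516, 35/516)
j=8 picked index 9: u0 ∈ [-2/129, 7/129)
j=9 picked index 10: u0 ∈ [-5/172, 19/172)
j=10 picked index 11: u0 ∈ [7/258, 1/6)
j=11 picked index 11: u0 ∈ [-29/516, 1/12)
intersection: [7/258, 11/258)

7/258 11/258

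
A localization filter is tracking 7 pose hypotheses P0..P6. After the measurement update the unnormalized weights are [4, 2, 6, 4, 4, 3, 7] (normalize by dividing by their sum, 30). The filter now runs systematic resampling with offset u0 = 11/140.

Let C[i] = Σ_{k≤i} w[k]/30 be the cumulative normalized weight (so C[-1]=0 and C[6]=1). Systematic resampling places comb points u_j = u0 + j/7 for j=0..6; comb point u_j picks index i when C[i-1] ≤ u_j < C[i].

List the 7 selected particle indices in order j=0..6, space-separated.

C = [2/15, 1/5, 2/5, 8/15, 2/3, 23/30, 1]
j=0: u_0=11/140 ∈ [0, 2/15) → index 0
j=1: u_1=31/140 ∈ [1/5, 2/5) → index 2
j=2: u_2=51/140 ∈ [1/5, 2/5) → index 2
j=3: u_3=71/140 ∈ [2/5, 8/15) → index 3
j=4: u_4=13/20 ∈ [8/15, 2/3) → index 4
j=5: u_5=111/140 ∈ [23/30, 1) → index 6
j=6: u_6=131/140 ∈ [23/30, 1) → index 6

0 2 2 3 4 6 6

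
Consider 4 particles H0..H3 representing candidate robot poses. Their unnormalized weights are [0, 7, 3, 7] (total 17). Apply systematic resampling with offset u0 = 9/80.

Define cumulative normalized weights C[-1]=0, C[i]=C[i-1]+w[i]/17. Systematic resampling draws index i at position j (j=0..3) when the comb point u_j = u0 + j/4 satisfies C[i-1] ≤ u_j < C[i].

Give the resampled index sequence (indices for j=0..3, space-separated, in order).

C = [0, 7/17, 10/17, 1]
j=0: u_0=9/80 ∈ [0, 7/17) → index 1
j=1: u_1=29/80 ∈ [0, 7/17) → index 1
j=2: u_2=49/80 ∈ [10/17, 1) → index 3
j=3: u_3=69/80 ∈ [10/17, 1) → index 3

1 1 3 3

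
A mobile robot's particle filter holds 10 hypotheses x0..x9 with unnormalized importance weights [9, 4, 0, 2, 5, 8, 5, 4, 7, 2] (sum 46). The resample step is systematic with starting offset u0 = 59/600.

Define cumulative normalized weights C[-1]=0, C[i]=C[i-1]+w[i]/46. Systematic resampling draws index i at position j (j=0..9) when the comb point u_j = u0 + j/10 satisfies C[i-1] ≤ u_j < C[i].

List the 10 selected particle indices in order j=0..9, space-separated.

C = [9/46, 13/46, 13/46, 15/46, 10/23, 14/23, 33/46, 37/46, 22/23, 1]
j=0: u_0=59/600 ∈ [0, 9/46) → index 0
j=1: u_1=119/600 ∈ [9/46, 13/46) → index 1
j=2: u_2=179/600 ∈ [13/46, 15/46) → index 3
j=3: u_3=239/600 ∈ [15/46, 10/23) → index 4
j=4: u_4=299/600 ∈ [10/23, 14/23) → index 5
j=5: u_5=359/600 ∈ [10/23, 14/23) → index 5
j=6: u_6=419/600 ∈ [14/23, 33/46) → index 6
j=7: u_7=479/600 ∈ [33/46, 37/46) → index 7
j=8: u_8=539/600 ∈ [37/46, 22/23) → index 8
j=9: u_9=599/600 ∈ [22/23, 1) → index 9

0 1 3 4 5 5 6 7 8 9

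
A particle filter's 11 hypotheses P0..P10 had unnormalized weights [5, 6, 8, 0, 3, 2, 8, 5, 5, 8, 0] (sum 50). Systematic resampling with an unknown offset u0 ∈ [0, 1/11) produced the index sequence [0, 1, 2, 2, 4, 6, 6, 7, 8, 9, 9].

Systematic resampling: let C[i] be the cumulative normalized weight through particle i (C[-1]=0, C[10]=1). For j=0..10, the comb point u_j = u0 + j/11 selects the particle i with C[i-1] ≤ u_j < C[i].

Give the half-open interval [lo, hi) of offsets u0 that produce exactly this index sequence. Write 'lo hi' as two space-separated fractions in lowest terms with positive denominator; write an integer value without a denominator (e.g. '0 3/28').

C = [1/10, 11/50, 19/50, 19/50, 11/25, 12/25, 16/25, 37/50, 21/25, 1, 1]
j=0 picked index 0: u0 ∈ [0, 1/10)
j=1 picked index 1: u0 ∈ [1/110, 71/550)
j=2 picked index 2: u0 ∈ [21/550, 109/550)
j=3 picked index 2: u0 ∈ [-29/550, 59/550)
j=4 picked index 4: u0 ∈ [9/550, 21/275)
j=5 picked index 6: u0 ∈ [7/275, 51/275)
j=6 picked index 6: u0 ∈ [-18/275, 26/275)
j=7 picked index 7: u0 ∈ [1/275, 57/550)
j=8 picked index 8: u0 ∈ [7/550, 31/275)
j=9 picked index 9: u0 ∈ [6/275, 2/11)
j=10 picked index 9: u0 ∈ [-19/275, 1/11)
intersection: [21/550, 21/275)

21/550 21/275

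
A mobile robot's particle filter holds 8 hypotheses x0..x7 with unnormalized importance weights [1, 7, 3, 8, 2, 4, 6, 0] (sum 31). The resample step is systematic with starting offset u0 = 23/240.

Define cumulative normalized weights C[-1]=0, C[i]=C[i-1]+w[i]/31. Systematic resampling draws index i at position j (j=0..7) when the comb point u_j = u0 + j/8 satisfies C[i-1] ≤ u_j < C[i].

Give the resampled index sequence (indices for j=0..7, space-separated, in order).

C = [1/31, 8/31, 11/31, 19/31, 21/31, 25/31, 1, 1]
j=0: u_0=23/240 ∈ [1/31, 8/31) → index 1
j=1: u_1=53/240 ∈ [1/31, 8/31) → index 1
j=2: u_2=83/240 ∈ [8/31, 11/31) → index 2
j=3: u_3=113/240 ∈ [11/31, 19/31) → index 3
j=4: u_4=143/240 ∈ [11/31, 19/31) → index 3
j=5: u_5=173/240 ∈ [21/31, 25/31) → index 5
j=6: u_6=203/240 ∈ [25/31, 1) → index 6
j=7: u_7=233/240 ∈ [25/31, 1) → index 6

1 1 2 3 3 5 6 6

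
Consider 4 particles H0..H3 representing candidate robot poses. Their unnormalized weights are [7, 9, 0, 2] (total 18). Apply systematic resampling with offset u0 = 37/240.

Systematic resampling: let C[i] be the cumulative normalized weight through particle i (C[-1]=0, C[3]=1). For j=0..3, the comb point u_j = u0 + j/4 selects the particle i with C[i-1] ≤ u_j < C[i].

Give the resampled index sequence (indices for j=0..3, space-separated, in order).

0 1 1 3

C = [7/18, 8/9, 8/9, 1]
j=0: u_0=37/240 ∈ [0, 7/18) → index 0
j=1: u_1=97/240 ∈ [7/18, 8/9) → index 1
j=2: u_2=157/240 ∈ [7/18, 8/9) → index 1
j=3: u_3=217/240 ∈ [8/9, 1) → index 3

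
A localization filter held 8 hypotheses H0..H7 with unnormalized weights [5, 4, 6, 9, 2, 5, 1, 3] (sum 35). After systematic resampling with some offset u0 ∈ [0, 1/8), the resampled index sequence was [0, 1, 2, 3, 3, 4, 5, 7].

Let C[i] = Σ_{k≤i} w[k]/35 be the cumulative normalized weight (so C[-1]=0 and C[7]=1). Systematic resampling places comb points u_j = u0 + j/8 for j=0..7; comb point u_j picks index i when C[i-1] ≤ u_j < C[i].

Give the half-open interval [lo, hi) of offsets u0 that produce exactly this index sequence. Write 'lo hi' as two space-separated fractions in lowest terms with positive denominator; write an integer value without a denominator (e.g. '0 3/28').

17/280 33/280

C = [1/7, 9/35, 3/7, 24/35, 26/35, 31/35, 32/35, 1]
j=0 picked index 0: u0 ∈ [0, 1/7)
j=1 picked index 1: u0 ∈ [1/56, 37/280)
j=2 picked index 2: u0 ∈ [1/140, 5/28)
j=3 picked index 3: u0 ∈ [3/56, 87/280)
j=4 picked index 3: u0 ∈ [-1/14, 13/70)
j=5 picked index 4: u0 ∈ [17/280, 33/280)
j=6 picked index 5: u0 ∈ [-1/140, 19/140)
j=7 picked index 7: u0 ∈ [11/280, 1/8)
intersection: [17/280, 33/280)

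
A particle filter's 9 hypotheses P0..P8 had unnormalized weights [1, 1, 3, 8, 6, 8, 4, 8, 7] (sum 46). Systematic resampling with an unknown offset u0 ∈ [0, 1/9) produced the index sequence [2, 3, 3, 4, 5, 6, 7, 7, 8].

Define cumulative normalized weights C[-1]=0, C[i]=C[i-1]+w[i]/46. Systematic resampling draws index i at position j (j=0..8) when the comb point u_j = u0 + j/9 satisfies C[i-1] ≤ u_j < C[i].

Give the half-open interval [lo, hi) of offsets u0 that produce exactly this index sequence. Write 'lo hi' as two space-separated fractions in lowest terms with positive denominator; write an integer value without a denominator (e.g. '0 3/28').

1/23 25/414

C = [1/46, 1/23, 5/46, 13/46, 19/46, 27/46, 31/46, 39/46, 1]
j=0 picked index 2: u0 ∈ [1/23, 5/46)
j=1 picked index 3: u0 ∈ [-1/414, 71/414)
j=2 picked index 3: u0 ∈ [-47/414, 25/414)
j=3 picked index 4: u0 ∈ [-7/138, 11/138)
j=4 picked index 5: u0 ∈ [-13/414, 59/414)
j=5 picked index 6: u0 ∈ [13/414, 49/414)
j=6 picked index 7: u0 ∈ [1/138, 25/138)
j=7 picked index 7: u0 ∈ [-43/414, 29/414)
j=8 picked index 8: u0 ∈ [-17/414, 1/9)
intersection: [1/23, 25/414)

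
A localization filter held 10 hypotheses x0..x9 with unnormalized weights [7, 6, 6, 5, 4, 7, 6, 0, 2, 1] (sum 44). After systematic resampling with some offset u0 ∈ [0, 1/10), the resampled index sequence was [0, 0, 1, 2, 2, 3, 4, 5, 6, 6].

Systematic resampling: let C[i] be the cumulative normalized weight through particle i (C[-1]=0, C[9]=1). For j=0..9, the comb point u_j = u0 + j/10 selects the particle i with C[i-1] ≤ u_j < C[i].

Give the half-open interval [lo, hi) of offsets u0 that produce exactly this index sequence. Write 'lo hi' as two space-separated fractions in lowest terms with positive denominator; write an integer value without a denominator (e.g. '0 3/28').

C = [7/44, 13/44, 19/44, 6/11, 7/11, 35/44, 41/44, 41/44, 43/44, 1]
j=0 picked index 0: u0 ∈ [0, 7/44)
j=1 picked index 0: u0 ∈ [-1/10, 13/220)
j=2 picked index 1: u0 ∈ [-9/220, 21/220)
j=3 picked index 2: u0 ∈ [-1/220, 29/220)
j=4 picked index 2: u0 ∈ [-23/220, 7/220)
j=5 picked index 3: u0 ∈ [-3/44, 1/22)
j=6 picked index 4: u0 ∈ [-3/55, 2/55)
j=7 picked index 5: u0 ∈ [-7/110, 21/220)
j=8 picked index 6: u0 ∈ [-1/220, 29/220)
j=9 picked index 6: u0 ∈ [-23/220, 7/220)
intersection: [0, 7/220)

0 7/220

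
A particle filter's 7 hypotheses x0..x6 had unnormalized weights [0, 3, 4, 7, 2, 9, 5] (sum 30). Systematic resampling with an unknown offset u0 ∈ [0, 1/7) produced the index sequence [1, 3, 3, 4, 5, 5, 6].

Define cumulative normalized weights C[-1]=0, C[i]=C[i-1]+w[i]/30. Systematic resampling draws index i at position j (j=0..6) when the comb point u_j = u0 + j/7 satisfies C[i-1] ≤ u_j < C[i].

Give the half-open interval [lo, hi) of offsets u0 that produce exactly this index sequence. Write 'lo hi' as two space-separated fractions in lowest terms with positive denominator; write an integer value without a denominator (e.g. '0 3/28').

19/210 1/10

C = [0, 1/10, 7/30, 7/15, 8/15, 5/6, 1]
j=0 picked index 1: u0 ∈ [0, 1/10)
j=1 picked index 3: u0 ∈ [19/210, 34/105)
j=2 picked index 3: u0 ∈ [-11/210, 19/105)
j=3 picked index 4: u0 ∈ [4/105, 11/105)
j=4 picked index 5: u0 ∈ [-4/105, 11/42)
j=5 picked index 5: u0 ∈ [-19/105, 5/42)
j=6 picked index 6: u0 ∈ [-1/42, 1/7)
intersection: [19/210, 1/10)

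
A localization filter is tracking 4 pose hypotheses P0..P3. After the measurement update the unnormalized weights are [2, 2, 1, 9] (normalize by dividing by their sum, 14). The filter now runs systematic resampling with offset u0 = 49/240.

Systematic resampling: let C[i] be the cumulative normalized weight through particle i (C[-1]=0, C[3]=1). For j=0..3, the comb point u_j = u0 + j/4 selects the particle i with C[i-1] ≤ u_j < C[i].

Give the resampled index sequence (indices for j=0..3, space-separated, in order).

1 3 3 3

C = [1/7, 2/7, 5/14, 1]
j=0: u_0=49/240 ∈ [1/7, 2/7) → index 1
j=1: u_1=109/240 ∈ [5/14, 1) → index 3
j=2: u_2=169/240 ∈ [5/14, 1) → index 3
j=3: u_3=229/240 ∈ [5/14, 1) → index 3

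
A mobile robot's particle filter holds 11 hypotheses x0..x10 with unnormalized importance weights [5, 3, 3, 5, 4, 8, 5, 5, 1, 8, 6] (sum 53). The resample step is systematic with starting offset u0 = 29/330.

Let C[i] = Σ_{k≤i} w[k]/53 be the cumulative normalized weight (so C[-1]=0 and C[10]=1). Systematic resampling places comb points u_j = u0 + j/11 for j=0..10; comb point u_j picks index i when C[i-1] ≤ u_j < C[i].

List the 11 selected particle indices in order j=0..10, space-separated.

C = [5/53, 8/53, 11/53, 16/53, 20/53, 28/53, 33/53, 38/53, 39/53, 47/53, 1]
j=0: u_0=29/330 ∈ [0, 5/53) → index 0
j=1: u_1=59/330 ∈ [8/53, 11/53) → index 2
j=2: u_2=89/330 ∈ [11/53, 16/53) → index 3
j=3: u_3=119/330 ∈ [16/53, 20/53) → index 4
j=4: u_4=149/330 ∈ [20/53, 28/53) → index 5
j=5: u_5=179/330 ∈ [28/53, 33/53) → index 6
j=6: u_6=19/30 ∈ [33/53, 38/53) → index 7
j=7: u_7=239/330 ∈ [38/53, 39/53) → index 8
j=8: u_8=269/330 ∈ [39/53, 47/53) → index 9
j=9: u_9=299/330 ∈ [47/53, 1) → index 10
j=10: u_10=329/330 ∈ [47/53, 1) → index 10

0 2 3 4 5 6 7 8 9 10 10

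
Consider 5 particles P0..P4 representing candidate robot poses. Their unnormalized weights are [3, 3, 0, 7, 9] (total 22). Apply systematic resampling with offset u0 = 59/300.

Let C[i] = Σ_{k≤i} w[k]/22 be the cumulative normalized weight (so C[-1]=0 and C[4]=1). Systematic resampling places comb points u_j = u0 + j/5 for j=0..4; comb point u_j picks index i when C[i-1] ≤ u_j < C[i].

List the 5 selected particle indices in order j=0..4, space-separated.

1 3 4 4 4

C = [3/22, 3/11, 3/11, 13/22, 1]
j=0: u_0=59/300 ∈ [3/22, 3/11) → index 1
j=1: u_1=119/300 ∈ [3/11, 13/22) → index 3
j=2: u_2=179/300 ∈ [13/22, 1) → index 4
j=3: u_3=239/300 ∈ [13/22, 1) → index 4
j=4: u_4=299/300 ∈ [13/22, 1) → index 4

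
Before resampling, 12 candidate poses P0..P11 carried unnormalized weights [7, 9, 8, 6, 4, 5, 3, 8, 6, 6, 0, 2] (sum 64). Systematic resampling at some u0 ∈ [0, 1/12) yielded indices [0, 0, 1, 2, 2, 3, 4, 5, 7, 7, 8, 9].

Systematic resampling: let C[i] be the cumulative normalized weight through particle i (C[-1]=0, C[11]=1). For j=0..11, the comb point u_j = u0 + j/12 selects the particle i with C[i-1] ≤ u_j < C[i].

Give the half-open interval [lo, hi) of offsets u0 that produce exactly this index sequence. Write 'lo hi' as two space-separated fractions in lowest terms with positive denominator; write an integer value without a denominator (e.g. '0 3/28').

0 5/192

C = [7/64, 1/4, 3/8, 15/32, 17/32, 39/64, 21/32, 25/32, 7/8, 31/32, 31/32, 1]
j=0 picked index 0: u0 ∈ [0, 7/64)
j=1 picked index 0: u0 ∈ [-1/12, 5/192)
j=2 picked index 1: u0 ∈ [-11/192, 1/12)
j=3 picked index 2: u0 ∈ [0, 1/8)
j=4 picked index 2: u0 ∈ [-1/12, 1/24)
j=5 picked index 3: u0 ∈ [-1/24, 5/96)
j=6 picked index 4: u0 ∈ [-1/32, 1/32)
j=7 picked index 5: u0 ∈ [-5/96, 5/192)
j=8 picked index 7: u0 ∈ [-1/96, 11/96)
j=9 picked index 7: u0 ∈ [-3/32, 1/32)
j=10 picked index 8: u0 ∈ [-5/96, 1/24)
j=11 picked index 9: u0 ∈ [-1/24, 5/96)
intersection: [0, 5/192)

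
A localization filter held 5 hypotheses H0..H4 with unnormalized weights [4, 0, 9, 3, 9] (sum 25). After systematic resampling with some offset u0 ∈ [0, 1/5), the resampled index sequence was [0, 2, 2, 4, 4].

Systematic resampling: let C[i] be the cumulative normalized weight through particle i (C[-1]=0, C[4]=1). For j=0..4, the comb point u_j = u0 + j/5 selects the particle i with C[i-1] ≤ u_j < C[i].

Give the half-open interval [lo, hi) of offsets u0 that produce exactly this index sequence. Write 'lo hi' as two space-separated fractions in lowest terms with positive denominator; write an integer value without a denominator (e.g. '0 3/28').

C = [4/25, 4/25, 13/25, 16/25, 1]
j=0 picked index 0: u0 ∈ [0, 4/25)
j=1 picked index 2: u0 ∈ [-1/25, 8/25)
j=2 picked index 2: u0 ∈ [-6/25, 3/25)
j=3 picked index 4: u0 ∈ [1/25, 2/5)
j=4 picked index 4: u0 ∈ [-4/25, 1/5)
intersection: [1/25, 3/25)

1/25 3/25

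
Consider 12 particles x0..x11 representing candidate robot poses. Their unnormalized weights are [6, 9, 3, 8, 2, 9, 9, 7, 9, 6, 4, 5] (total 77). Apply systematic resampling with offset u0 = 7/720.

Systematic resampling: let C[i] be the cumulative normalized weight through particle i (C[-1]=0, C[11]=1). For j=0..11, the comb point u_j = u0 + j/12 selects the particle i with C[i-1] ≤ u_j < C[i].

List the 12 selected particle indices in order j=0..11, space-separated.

0 1 1 3 4 5 6 6 7 8 9 10

C = [6/77, 15/77, 18/77, 26/77, 4/11, 37/77, 46/77, 53/77, 62/77, 68/77, 72/77, 1]
j=0: u_0=7/720 ∈ [0, 6/77) → index 0
j=1: u_1=67/720 ∈ [6/77, 15/77) → index 1
j=2: u_2=127/720 ∈ [6/77, 15/77) → index 1
j=3: u_3=187/720 ∈ [18/77, 26/77) → index 3
j=4: u_4=247/720 ∈ [26/77, 4/11) → index 4
j=5: u_5=307/720 ∈ [4/11, 37/77) → index 5
j=6: u_6=367/720 ∈ [37/77, 46/77) → index 6
j=7: u_7=427/720 ∈ [37/77, 46/77) → index 6
j=8: u_8=487/720 ∈ [46/77, 53/77) → index 7
j=9: u_9=547/720 ∈ [53/77, 62/77) → index 8
j=10: u_10=607/720 ∈ [62/77, 68/77) → index 9
j=11: u_11=667/720 ∈ [68/77, 72/77) → index 10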